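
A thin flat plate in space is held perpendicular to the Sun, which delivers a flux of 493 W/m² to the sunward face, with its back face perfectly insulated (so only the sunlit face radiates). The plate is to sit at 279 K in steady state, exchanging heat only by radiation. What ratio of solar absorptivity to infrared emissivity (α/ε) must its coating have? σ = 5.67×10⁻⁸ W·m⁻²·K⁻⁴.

Balance: αS·A = εσ·1A·T⁴ ⇒ α/ε = σT⁴/S.
α/ε = 5.67×10⁻⁸·(279)⁴/493 = 5.67×10⁻⁸·6.059×10⁹/493.

α/ε ≈ 0.697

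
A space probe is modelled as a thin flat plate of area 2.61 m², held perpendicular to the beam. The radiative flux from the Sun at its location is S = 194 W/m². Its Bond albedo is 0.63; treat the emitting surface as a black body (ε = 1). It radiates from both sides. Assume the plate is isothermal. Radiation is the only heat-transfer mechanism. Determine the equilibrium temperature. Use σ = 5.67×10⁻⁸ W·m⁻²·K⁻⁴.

At equilibrium, absorbed power = emitted power.
Absorbing cross-section = A = 2.610 m²; emitting surface = 2A = 5.220 m² (ratio 2).
(1−a)S·A_cross = εσ·A_surf·T⁴  ⇒  T⁴ = (1−a)S/(2σ).
T⁴ = 0.370·194/(2·5.67×10⁻⁸) = 6.330×10⁸ K⁴.
T = (6.330×10⁸)^(1/4).

T ≈ 159 K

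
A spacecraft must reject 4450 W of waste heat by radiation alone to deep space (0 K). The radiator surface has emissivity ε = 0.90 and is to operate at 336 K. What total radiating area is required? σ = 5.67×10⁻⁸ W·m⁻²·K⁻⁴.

A ≈ 6.84 m²

P = εσA T⁴ ⇒ A = P/(εσT⁴).
T⁴ = 1.275×10¹⁰ K⁴.
A = 4450/(0.90 × 5.67×10⁻⁸ × 1.275×10¹⁰).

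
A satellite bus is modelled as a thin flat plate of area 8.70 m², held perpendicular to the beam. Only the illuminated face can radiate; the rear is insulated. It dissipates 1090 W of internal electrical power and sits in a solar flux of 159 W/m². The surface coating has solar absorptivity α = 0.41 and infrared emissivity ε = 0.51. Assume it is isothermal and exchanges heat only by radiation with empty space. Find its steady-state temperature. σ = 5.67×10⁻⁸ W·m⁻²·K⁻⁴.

At steady state, absorbed solar power + internal power = radiated power.
Absorbed: α·S·A_cross = 0.41·159·8.700 = 567.2 W (cross-section A).
Total input = 567.2 + 1090 = 1657 W.
Radiated: εσ·A_surf·T⁴ with A_surf = A = 8.700 m².
T⁴ = 1657/(0.51·5.67×10⁻⁸·8.700) = 6.587×10⁹ K⁴.

T ≈ 285 K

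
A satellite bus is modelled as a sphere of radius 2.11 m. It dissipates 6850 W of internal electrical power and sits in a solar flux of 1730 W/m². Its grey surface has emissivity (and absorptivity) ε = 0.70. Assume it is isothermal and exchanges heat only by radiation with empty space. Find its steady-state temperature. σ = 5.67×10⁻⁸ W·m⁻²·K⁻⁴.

T ≈ 322 K

At steady state, absorbed solar power + internal power = radiated power.
Absorbed: α·S·A_cross = 0.70·1730·13.99 = 16940 W (cross-section πr²).
Total input = 16940 + 6850 = 23790 W.
Radiated: εσ·A_surf·T⁴ with A_surf = 4πr² = 55.95 m².
T⁴ = 23790/(0.70·5.67×10⁻⁸·55.95) = 1.071×10¹⁰ K⁴.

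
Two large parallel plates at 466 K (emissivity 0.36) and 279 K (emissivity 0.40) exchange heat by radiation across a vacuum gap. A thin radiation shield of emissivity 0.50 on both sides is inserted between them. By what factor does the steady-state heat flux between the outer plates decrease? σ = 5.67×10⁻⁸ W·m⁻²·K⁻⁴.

factor ≈ 1.70

Without shield: q₀ = σΔ(T⁴)/(1/ε₁+1/ε₂−1) with denominator 4.278.
With shield the two gaps are in series; the resistances add: (1/ε₁+1/ε_s−1)+(1/ε_s+1/ε₂−1) = 3.778+3.500 = 7.278.
Heat-flux ratio q₀/q = 7.278/4.278.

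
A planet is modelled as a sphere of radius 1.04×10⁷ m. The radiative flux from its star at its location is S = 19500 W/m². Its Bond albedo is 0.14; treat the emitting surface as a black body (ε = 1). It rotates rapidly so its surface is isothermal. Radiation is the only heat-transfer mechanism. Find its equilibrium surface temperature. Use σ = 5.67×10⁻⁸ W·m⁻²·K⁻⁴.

T ≈ 521 K

At equilibrium, absorbed power = emitted power.
Absorbing cross-section = πr² = 3.398×10¹⁴ m²; emitting surface = 4πr² = 1.359×10¹⁵ m² (ratio 4).
(1−a)S·A_cross = εσ·A_surf·T⁴  ⇒  T⁴ = (1−a)S/(4σ).
T⁴ = 0.860·19500/(4·5.67×10⁻⁸) = 7.394×10¹⁰ K⁴.
T = (7.394×10¹⁰)^(1/4).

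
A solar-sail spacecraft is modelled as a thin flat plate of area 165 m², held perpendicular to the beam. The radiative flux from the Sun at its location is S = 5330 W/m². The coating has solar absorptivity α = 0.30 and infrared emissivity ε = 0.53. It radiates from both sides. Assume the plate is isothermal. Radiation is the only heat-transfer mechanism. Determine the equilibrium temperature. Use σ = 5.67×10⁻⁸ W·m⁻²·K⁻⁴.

At equilibrium, absorbed power = emitted power.
Absorbing cross-section = A = 165.0 m²; emitting surface = 2A = 330.0 m² (ratio 2).
αS·A_cross = εσ·A_surf·T⁴  ⇒  T⁴ = αS/(ε·2σ).
T⁴ = 0.300·5330/(0.53·2·5.67×10⁻⁸) = 2.660×10¹⁰ K⁴.
T = (2.660×10¹⁰)^(1/4).

T ≈ 404 K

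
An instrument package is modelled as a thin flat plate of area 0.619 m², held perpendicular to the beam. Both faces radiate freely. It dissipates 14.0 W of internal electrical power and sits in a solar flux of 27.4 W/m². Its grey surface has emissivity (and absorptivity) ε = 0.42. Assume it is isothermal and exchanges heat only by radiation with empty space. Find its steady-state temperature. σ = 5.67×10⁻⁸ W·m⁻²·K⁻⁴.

At steady state, absorbed solar power + internal power = radiated power.
Absorbed: α·S·A_cross = 0.42·27.4·0.6190 = 7.123 W (cross-section A).
Total input = 7.123 + 14.0 = 21.12 W.
Radiated: εσ·A_surf·T⁴ with A_surf = 2A = 1.238 m².
T⁴ = 21.12/(0.42·5.67×10⁻⁸·1.238) = 7.165×10⁸ K⁴.

T ≈ 164 K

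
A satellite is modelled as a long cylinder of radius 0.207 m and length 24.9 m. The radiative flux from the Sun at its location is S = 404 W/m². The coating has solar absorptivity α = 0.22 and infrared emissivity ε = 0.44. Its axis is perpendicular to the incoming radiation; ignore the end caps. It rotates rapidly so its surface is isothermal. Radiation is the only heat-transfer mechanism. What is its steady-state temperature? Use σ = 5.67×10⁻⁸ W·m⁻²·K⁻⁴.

T ≈ 184 K

At equilibrium, absorbed power = emitted power.
Absorbing cross-section = 2rL = 10.31 m²; emitting surface = 2πrL = 32.39 m² (ratio π).
αS·A_cross = εσ·A_surf·T⁴  ⇒  T⁴ = αS/(ε·πσ).
T⁴ = 0.220·404/(0.44·π·5.67×10⁻⁸) = 1.134×10⁹ K⁴.
T = (1.134×10⁹)^(1/4).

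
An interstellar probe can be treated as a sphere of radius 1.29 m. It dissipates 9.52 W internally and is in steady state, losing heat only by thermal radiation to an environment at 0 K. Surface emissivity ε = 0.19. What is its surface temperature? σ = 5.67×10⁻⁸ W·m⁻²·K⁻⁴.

Steady state: internal power = radiated power, P = εσA T⁴.
Radiating area A = 4πr² = 20.91 m².
T⁴ = P/(εσA) = 9.52/(0.19·5.67×10⁻⁸·20.91) = 4.226×10⁷ K⁴.
T = (4.226×10⁷)^(1/4).

T ≈ 80.6 K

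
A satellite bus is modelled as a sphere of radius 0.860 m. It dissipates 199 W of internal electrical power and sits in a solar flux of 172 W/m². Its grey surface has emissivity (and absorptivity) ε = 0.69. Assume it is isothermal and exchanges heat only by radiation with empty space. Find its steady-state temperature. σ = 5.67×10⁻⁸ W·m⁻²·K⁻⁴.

T ≈ 190 K

At steady state, absorbed solar power + internal power = radiated power.
Absorbed: α·S·A_cross = 0.69·172·2.324 = 275.8 W (cross-section πr²).
Total input = 275.8 + 199 = 474.8 W.
Radiated: εσ·A_surf·T⁴ with A_surf = 4πr² = 9.294 m².
T⁴ = 474.8/(0.69·5.67×10⁻⁸·9.294) = 1.306×10⁹ K⁴.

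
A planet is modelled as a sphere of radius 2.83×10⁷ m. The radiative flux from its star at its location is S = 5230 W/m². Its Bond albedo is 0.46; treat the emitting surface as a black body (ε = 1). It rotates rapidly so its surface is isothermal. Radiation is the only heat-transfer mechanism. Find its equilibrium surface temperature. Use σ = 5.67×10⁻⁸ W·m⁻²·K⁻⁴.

T ≈ 334 K

At equilibrium, absorbed power = emitted power.
Absorbing cross-section = πr² = 2.516×10¹⁵ m²; emitting surface = 4πr² = 1.006×10¹⁶ m² (ratio 4).
(1−a)S·A_cross = εσ·A_surf·T⁴  ⇒  T⁴ = (1−a)S/(4σ).
T⁴ = 0.540·5230/(4·5.67×10⁻⁸) = 1.245×10¹⁰ K⁴.
T = (1.245×10¹⁰)^(1/4).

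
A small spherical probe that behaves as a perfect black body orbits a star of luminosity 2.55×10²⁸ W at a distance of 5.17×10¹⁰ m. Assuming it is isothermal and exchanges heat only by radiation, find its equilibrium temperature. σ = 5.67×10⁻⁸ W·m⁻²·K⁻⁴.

First find the stellar flux at distance d: S = L/(4πd²) = 2.55×10²⁸/(4π·(5.17×10¹⁰)²) = 7.592×10⁵ W/m².
For an isothermal sphere, absorbed (1−a)S·πr² = emitted σ·4πr²·T⁴, so T⁴ = (1−a)S/(4σ).
T⁴ = 1.00·7.592×10⁵/(4·5.67×10⁻⁸) = 3.347×10¹² K⁴.

T ≈ 1350 K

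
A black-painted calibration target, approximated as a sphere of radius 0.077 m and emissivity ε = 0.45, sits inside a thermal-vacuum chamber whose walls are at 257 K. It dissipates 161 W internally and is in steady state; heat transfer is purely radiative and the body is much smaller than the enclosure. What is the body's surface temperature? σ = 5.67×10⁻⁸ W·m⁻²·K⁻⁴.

T ≈ 546 K

For a small grey body in a large enclosure, net radiated power = εσA(T⁴ − T_w⁴).
Steady state: P = εσA(T⁴ − T_w⁴) with A = 4πr² = 0.07451 m².
T⁴ = P/(εσA) + T_w⁴ = 161/(0.45·5.67×10⁻⁸·0.07451) + (257)⁴
    = 8.469×10¹⁰ + 4.362×10⁹ = 8.905×10¹⁰ K⁴.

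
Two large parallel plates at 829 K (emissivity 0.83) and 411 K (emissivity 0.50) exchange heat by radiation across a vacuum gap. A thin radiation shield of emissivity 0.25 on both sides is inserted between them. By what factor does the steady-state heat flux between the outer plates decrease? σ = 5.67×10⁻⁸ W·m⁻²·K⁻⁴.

factor ≈ 4.17

Without shield: q₀ = σΔ(T⁴)/(1/ε₁+1/ε₂−1) with denominator 2.205.
With shield the two gaps are in series; the resistances add: (1/ε₁+1/ε_s−1)+(1/ε_s+1/ε₂−1) = 4.205+5.000 = 9.205.
Heat-flux ratio q₀/q = 9.205/2.205.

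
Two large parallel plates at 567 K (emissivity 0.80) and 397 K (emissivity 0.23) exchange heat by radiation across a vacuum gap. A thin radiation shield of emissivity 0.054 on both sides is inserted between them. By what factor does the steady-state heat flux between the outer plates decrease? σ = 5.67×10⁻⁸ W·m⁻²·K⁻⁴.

factor ≈ 8.84

Without shield: q₀ = σΔ(T⁴)/(1/ε₁+1/ε₂−1) with denominator 4.598.
With shield the two gaps are in series; the resistances add: (1/ε₁+1/ε_s−1)+(1/ε_s+1/ε₂−1) = 18.77+21.87 = 40.63.
Heat-flux ratio q₀/q = 40.63/4.598.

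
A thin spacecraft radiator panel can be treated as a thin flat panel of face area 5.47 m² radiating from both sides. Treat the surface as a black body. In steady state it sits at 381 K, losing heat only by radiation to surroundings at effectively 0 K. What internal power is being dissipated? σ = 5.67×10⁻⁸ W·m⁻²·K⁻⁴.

P ≈ 13100 W

Steady state: P = εσA T⁴.
A = 2·5.47 = 10.94 m²; T⁴ = (381)⁴ = 2.107×10¹⁰ K⁴.
P = 1.0 × 5.67×10⁻⁸ × 10.94 × 2.107×10¹⁰.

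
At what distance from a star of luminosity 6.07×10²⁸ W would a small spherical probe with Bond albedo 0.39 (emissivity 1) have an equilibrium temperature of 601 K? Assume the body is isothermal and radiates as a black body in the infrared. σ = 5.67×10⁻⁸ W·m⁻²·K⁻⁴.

For an isothermal black-emitting sphere, (1−a)S·πr² = σ·4πr²·T⁴ ⇒ S = 4σT⁴/(1−a).
S = 4·5.67×10⁻⁸·(601)⁴/0.610 = 48510 W/m².
Flux falls as S = L/(4πd²), so d = √(L/(4πS)) = √(6.07×10²⁸/(4π·48510)).

d ≈ 3.16×10¹¹ m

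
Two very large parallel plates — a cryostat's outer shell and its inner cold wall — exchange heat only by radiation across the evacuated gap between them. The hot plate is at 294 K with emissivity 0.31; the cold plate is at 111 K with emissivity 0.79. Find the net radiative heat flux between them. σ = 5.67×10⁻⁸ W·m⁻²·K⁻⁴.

For two infinite grey parallel plates, q = σ(T₁⁴ − T₂⁴)/(1/ε₁ + 1/ε₂ − 1).
T₁⁴ − T₂⁴ = 7.471×10⁹ − 1.518×10⁸ = 7.319×10⁹ K⁴.
1/ε₁ + 1/ε₂ − 1 = 3.226 + 1.266 − 1 = 3.492.
q = 5.67×10⁻⁸ × 7.319×10⁹ / 3.492.

q ≈ 119 W/m²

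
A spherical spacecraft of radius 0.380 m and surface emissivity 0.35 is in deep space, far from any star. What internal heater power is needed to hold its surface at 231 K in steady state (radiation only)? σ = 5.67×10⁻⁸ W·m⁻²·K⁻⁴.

P = εσ·4πr²·T⁴.
4πr² = 1.815 m²; T⁴ = 2.847×10⁹ K⁴.
P = 0.35·5.67×10⁻⁸·1.815·2.847×10⁹.

P ≈ 103 W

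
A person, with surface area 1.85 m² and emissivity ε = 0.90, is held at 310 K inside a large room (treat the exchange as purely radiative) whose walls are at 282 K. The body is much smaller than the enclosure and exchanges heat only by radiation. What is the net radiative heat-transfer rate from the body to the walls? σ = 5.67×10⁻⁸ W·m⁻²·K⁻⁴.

P_net ≈ 275 W

For a small grey body in a large enclosure: P_net = εσA(T_body⁴ − T_wall⁴).
A = 1.85 m²; T_body⁴ − T_wall⁴ = 9.235×10⁹ − 6.324×10⁹ = 2.911×10⁹ K⁴.
|P_net| = 0.90·5.67×10⁻⁸·1.850·2.911×10⁹.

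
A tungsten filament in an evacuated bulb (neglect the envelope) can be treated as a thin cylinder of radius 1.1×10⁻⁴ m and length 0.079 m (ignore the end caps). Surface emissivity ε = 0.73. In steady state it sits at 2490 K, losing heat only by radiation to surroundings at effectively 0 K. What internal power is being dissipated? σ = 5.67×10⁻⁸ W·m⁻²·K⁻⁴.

Steady state: P = εσA T⁴.
A = 2πrL = 5.460×10⁻⁵ m²; T⁴ = (2490)⁴ = 3.844×10¹³ K⁴.
P = 0.73 × 5.67×10⁻⁸ × 5.460×10⁻⁵ × 3.844×10¹³.

P ≈ 86.9 W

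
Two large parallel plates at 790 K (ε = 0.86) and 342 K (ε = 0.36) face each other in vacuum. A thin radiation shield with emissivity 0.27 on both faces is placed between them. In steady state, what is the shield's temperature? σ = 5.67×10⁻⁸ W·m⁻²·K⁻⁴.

T_s ≈ 696 K

In steady state the net flux on the hot side equals that on the cold side.
σ(T₁⁴−T_s⁴)/D₁ = σ(T_s⁴−T₂⁴)/D₂, with D₁ = 1/ε₁+1/ε_s−1 = 3.866, D₂ = 1/ε_s+1/ε₂−1 = 5.481.
Solve for T_s⁴: T_s⁴ = (D₂·T₁⁴ + D₁·T₂⁴)/(D₁+D₂) = 2.341×10¹¹ K⁴.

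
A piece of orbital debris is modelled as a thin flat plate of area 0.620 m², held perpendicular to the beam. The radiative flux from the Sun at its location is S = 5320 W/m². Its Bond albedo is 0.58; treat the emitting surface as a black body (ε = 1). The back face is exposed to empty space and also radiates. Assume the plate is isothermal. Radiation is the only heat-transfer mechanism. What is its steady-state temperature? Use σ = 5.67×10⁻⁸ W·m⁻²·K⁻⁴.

At equilibrium, absorbed power = emitted power.
Absorbing cross-section = A = 0.6200 m²; emitting surface = 2A = 1.240 m² (ratio 2).
(1−a)S·A_cross = εσ·A_surf·T⁴  ⇒  T⁴ = (1−a)S/(2σ).
T⁴ = 0.420·5320/(2·5.67×10⁻⁸) = 1.970×10¹⁰ K⁴.
T = (1.970×10¹⁰)^(1/4).

T ≈ 375 K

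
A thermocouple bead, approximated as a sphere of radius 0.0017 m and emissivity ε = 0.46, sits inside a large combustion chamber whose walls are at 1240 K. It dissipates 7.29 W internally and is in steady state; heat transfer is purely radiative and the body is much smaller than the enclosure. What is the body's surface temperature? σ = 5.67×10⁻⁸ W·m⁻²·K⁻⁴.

T ≈ 1780 K

For a small grey body in a large enclosure, net radiated power = εσA(T⁴ − T_w⁴).
Steady state: P = εσA(T⁴ − T_w⁴) with A = 4πr² = 3.632×10⁻⁵ m².
T⁴ = P/(εσA) + T_w⁴ = 7.29/(0.46·5.67×10⁻⁸·3.632×10⁻⁵) + (1240)⁴
    = 7.696×10¹² + 2.364×10¹² = 1.006×10¹³ K⁴.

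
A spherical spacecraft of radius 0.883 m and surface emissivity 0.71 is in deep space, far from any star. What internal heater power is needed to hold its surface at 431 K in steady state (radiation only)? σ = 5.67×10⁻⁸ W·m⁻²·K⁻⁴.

P = εσ·4πr²·T⁴.
4πr² = 9.798 m²; T⁴ = 3.451×10¹⁰ K⁴.
P = 0.71·5.67×10⁻⁸·9.798·3.451×10¹⁰.

P ≈ 13600 W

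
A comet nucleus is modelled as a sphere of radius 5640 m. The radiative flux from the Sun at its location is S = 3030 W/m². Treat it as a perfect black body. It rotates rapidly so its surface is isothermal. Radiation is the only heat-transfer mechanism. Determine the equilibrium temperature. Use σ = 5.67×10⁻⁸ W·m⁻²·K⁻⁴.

T ≈ 340 K

At equilibrium, absorbed power = emitted power.
Absorbing cross-section = πr² = 9.993×10⁷ m²; emitting surface = 4πr² = 3.997×10⁸ m² (ratio 4).
S·A_cross = εσ·A_surf·T⁴  ⇒  T⁴ = S/(4σ).
T⁴ = 1.00·3030/(4·5.67×10⁻⁸) = 1.336×10¹⁰ K⁴.
T = (1.336×10¹⁰)^(1/4).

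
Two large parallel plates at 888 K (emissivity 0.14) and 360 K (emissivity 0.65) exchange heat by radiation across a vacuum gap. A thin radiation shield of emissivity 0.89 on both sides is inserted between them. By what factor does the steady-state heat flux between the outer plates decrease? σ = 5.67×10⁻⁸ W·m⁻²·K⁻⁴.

factor ≈ 1.16

Without shield: q₀ = σΔ(T⁴)/(1/ε₁+1/ε₂−1) with denominator 7.681.
With shield the two gaps are in series; the resistances add: (1/ε₁+1/ε_s−1)+(1/ε_s+1/ε₂−1) = 7.266+1.662 = 8.929.
Heat-flux ratio q₀/q = 8.929/7.681.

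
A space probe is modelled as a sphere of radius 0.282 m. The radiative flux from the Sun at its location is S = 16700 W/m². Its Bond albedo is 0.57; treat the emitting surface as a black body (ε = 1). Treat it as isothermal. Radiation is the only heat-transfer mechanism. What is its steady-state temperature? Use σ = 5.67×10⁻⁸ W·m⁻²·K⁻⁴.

T ≈ 422 K

At equilibrium, absorbed power = emitted power.
Absorbing cross-section = πr² = 0.2498 m²; emitting surface = 4πr² = 0.9993 m² (ratio 4).
(1−a)S·A_cross = εσ·A_surf·T⁴  ⇒  T⁴ = (1−a)S/(4σ).
T⁴ = 0.430·16700/(4·5.67×10⁻⁸) = 3.166×10¹⁰ K⁴.
T = (3.166×10¹⁰)^(1/4).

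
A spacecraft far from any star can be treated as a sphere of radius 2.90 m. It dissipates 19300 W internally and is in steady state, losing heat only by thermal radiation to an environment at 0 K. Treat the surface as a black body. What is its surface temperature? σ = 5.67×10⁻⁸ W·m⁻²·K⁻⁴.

T ≈ 238 K

Steady state: internal power = radiated power, P = εσA T⁴.
Radiating area A = 4πr² = 105.7 m².
T⁴ = P/(εσA) = 19300/(1.0·5.67×10⁻⁸·105.7) = 3.221×10⁹ K⁴.
T = (3.221×10⁹)^(1/4).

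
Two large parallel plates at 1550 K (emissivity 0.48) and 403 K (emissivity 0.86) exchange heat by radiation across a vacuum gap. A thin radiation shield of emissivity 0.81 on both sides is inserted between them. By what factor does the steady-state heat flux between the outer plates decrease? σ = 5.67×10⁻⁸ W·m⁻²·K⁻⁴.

Without shield: q₀ = σΔ(T⁴)/(1/ε₁+1/ε₂−1) with denominator 2.246.
With shield the two gaps are in series; the resistances add: (1/ε₁+1/ε_s−1)+(1/ε_s+1/ε₂−1) = 2.318+1.397 = 3.715.
Heat-flux ratio q₀/q = 3.715/2.246.

factor ≈ 1.65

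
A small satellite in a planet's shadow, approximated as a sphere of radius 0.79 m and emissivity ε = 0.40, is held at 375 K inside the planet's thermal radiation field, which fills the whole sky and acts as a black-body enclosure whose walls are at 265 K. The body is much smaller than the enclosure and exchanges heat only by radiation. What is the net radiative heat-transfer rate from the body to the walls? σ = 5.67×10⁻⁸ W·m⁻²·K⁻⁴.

P_net ≈ 2640 W

For a small grey body in a large enclosure: P_net = εσA(T_body⁴ − T_wall⁴).
A = 4πr² = 7.843 m²; T_body⁴ − T_wall⁴ = 1.978×10¹⁰ − 4.932×10⁹ = 1.484×10¹⁰ K⁴.
|P_net| = 0.40·5.67×10⁻⁸·7.843·1.484×10¹⁰.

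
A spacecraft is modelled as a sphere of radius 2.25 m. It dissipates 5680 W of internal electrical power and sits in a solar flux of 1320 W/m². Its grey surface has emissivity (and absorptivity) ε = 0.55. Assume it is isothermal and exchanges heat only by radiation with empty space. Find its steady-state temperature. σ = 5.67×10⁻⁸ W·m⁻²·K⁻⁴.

At steady state, absorbed solar power + internal power = radiated power.
Absorbed: α·S·A_cross = 0.55·1320·15.90 = 11550 W (cross-section πr²).
Total input = 11550 + 5680 = 17230 W.
Radiated: εσ·A_surf·T⁴ with A_surf = 4πr² = 63.62 m².
T⁴ = 17230/(0.55·5.67×10⁻⁸·63.62) = 8.683×10⁹ K⁴.

T ≈ 305 K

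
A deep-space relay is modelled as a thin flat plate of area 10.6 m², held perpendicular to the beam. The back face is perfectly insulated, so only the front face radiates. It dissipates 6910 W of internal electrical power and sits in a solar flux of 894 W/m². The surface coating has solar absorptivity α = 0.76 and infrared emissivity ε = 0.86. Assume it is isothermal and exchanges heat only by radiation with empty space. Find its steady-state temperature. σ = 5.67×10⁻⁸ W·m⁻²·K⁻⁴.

At steady state, absorbed solar power + internal power = radiated power.
Absorbed: α·S·A_cross = 0.76·894·10.60 = 7202 W (cross-section A).
Total input = 7202 + 6910 = 14110 W.
Radiated: εσ·A_surf·T⁴ with A_surf = A = 10.60 m².
T⁴ = 14110/(0.86·5.67×10⁻⁸·10.60) = 2.730×10¹⁰ K⁴.

T ≈ 406 K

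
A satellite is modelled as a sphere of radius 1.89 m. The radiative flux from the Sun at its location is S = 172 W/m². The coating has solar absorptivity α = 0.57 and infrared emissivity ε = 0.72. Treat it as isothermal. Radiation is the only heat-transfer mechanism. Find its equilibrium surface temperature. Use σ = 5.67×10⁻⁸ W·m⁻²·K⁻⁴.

T ≈ 157 K

At equilibrium, absorbed power = emitted power.
Absorbing cross-section = πr² = 11.22 m²; emitting surface = 4πr² = 44.89 m² (ratio 4).
αS·A_cross = εσ·A_surf·T⁴  ⇒  T⁴ = αS/(ε·4σ).
T⁴ = 0.570·172/(0.72·4·5.67×10⁻⁸) = 6.004×10⁸ K⁴.
T = (6.004×10⁸)^(1/4).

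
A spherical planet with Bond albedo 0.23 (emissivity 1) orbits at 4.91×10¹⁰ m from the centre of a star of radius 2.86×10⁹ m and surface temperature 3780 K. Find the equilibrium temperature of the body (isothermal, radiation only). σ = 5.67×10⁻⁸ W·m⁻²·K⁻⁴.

The star's surface emits σT_*⁴; at distance d the flux is S = σT_*⁴(R_*/d)².
S = 5.67×10⁻⁸·(3780)⁴·(2.86×10⁹/4.91×10¹⁰)² = 39280 W/m².
For an isothermal sphere T⁴ = (1−a)S/(4σ) = 1.333×10¹¹ K⁴.

T ≈ 604 K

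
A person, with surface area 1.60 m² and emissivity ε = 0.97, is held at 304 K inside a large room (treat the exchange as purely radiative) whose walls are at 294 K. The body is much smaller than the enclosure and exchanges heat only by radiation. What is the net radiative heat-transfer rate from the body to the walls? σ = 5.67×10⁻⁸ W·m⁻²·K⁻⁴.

For a small grey body in a large enclosure: P_net = εσA(T_body⁴ − T_wall⁴).
A = 1.60 m²; T_body⁴ − T_wall⁴ = 8.541×10⁹ − 7.471×10⁹ = 1.070×10⁹ K⁴.
|P_net| = 0.97·5.67×10⁻⁸·1.600·1.070×10⁹.

P_net ≈ 94.1 W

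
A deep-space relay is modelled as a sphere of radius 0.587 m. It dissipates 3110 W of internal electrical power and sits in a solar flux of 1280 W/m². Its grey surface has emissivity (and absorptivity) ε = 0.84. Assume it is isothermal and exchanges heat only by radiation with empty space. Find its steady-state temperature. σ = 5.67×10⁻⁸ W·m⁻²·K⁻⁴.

At steady state, absorbed solar power + internal power = radiated power.
Absorbed: α·S·A_cross = 0.84·1280·1.082 = 1164 W (cross-section πr²).
Total input = 1164 + 3110 = 4274 W.
Radiated: εσ·A_surf·T⁴ with A_surf = 4πr² = 4.330 m².
T⁴ = 4274/(0.84·5.67×10⁻⁸·4.330) = 2.072×10¹⁰ K⁴.

T ≈ 379 K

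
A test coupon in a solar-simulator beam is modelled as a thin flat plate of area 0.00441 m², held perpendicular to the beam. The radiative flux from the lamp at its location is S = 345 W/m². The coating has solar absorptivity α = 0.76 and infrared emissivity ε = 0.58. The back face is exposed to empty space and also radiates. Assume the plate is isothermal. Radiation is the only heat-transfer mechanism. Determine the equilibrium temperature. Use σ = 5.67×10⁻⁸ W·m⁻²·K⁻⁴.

At equilibrium, absorbed power = emitted power.
Absorbing cross-section = A = 0.004410 m²; emitting surface = 2A = 0.008820 m² (ratio 2).
αS·A_cross = εσ·A_surf·T⁴  ⇒  T⁴ = αS/(ε·2σ).
T⁴ = 0.760·345/(0.58·2·5.67×10⁻⁸) = 3.986×10⁹ K⁴.
T = (3.986×10⁹)^(1/4).

T ≈ 251 K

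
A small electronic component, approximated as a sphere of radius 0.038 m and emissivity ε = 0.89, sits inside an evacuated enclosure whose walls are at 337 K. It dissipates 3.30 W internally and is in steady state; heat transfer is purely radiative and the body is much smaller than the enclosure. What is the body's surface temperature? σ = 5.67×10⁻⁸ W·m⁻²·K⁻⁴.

T ≈ 358 K

For a small grey body in a large enclosure, net radiated power = εσA(T⁴ − T_w⁴).
Steady state: P = εσA(T⁴ − T_w⁴) with A = 4πr² = 0.01815 m².
T⁴ = P/(εσA) + T_w⁴ = 3.30/(0.89·5.67×10⁻⁸·0.01815) + (337)⁴
    = 3.604×10⁹ + 1.290×10¹⁰ = 1.650×10¹⁰ K⁴.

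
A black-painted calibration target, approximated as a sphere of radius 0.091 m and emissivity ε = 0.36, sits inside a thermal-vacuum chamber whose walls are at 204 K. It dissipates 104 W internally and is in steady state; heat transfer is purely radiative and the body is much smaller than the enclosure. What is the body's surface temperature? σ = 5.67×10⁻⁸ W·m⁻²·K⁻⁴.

T ≈ 475 K

For a small grey body in a large enclosure, net radiated power = εσA(T⁴ − T_w⁴).
Steady state: P = εσA(T⁴ − T_w⁴) with A = 4πr² = 0.1041 m².
T⁴ = P/(εσA) + T_w⁴ = 104/(0.36·5.67×10⁻⁸·0.1041) + (204)⁴
    = 4.896×10¹⁰ + 1.732×10⁹ = 5.069×10¹⁰ K⁴.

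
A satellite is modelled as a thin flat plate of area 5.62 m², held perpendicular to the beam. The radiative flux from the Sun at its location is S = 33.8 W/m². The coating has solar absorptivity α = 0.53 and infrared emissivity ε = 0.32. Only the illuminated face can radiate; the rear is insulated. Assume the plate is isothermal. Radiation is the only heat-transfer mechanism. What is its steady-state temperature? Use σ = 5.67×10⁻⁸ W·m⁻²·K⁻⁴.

T ≈ 177 K

At equilibrium, absorbed power = emitted power.
Absorbing cross-section = A = 5.620 m²; emitting surface = A = 5.620 m² (ratio 1).
αS·A_cross = εσ·A_surf·T⁴  ⇒  T⁴ = αS/(ε·1σ).
T⁴ = 0.530·33.8/(0.32·1·5.67×10⁻⁸) = 9.873×10⁸ K⁴.
T = (9.873×10⁸)^(1/4).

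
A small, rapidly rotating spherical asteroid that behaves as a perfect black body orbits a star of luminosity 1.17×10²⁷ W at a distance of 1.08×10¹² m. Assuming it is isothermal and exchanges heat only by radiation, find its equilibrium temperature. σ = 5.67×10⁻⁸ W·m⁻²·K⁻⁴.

T ≈ 137 K

First find the stellar flux at distance d: S = L/(4πd²) = 1.17×10²⁷/(4π·(1.08×10¹²)²) = 79.82 W/m².
For an isothermal sphere, absorbed (1−a)S·πr² = emitted σ·4πr²·T⁴, so T⁴ = (1−a)S/(4σ).
T⁴ = 1.00·79.82/(4·5.67×10⁻⁸) = 3.520×10⁸ K⁴.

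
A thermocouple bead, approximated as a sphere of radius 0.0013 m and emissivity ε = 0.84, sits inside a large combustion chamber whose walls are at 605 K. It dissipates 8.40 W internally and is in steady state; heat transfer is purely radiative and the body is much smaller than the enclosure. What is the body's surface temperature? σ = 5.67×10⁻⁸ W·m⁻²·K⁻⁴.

T ≈ 1700 K

For a small grey body in a large enclosure, net radiated power = εσA(T⁴ − T_w⁴).
Steady state: P = εσA(T⁴ − T_w⁴) with A = 4πr² = 2.124×10⁻⁵ m².
T⁴ = P/(εσA) + T_w⁴ = 8.40/(0.84·5.67×10⁻⁸·2.124×10⁻⁵) + (605)⁴
    = 8.305×10¹² + 1.340×10¹¹ = 8.439×10¹² K⁴.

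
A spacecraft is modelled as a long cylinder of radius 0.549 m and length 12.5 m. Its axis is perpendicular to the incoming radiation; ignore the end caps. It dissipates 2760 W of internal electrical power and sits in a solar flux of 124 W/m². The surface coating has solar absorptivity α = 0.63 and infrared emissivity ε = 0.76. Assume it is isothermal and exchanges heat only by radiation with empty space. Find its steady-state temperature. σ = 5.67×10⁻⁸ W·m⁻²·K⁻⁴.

At steady state, absorbed solar power + internal power = radiated power.
Absorbed: α·S·A_cross = 0.63·124·13.73 = 1072 W (cross-section 2rL).
Total input = 1072 + 2760 = 3832 W.
Radiated: εσ·A_surf·T⁴ with A_surf = 2πrL = 43.12 m².
T⁴ = 3832/(0.76·5.67×10⁻⁸·43.12) = 2.062×10⁹ K⁴.

T ≈ 213 K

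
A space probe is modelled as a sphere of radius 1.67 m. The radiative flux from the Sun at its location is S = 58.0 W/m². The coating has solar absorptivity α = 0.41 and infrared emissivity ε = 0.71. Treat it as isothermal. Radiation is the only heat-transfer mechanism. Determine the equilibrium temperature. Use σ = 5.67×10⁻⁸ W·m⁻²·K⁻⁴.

At equilibrium, absorbed power = emitted power.
Absorbing cross-section = πr² = 8.762 m²; emitting surface = 4πr² = 35.05 m² (ratio 4).
αS·A_cross = εσ·A_surf·T⁴  ⇒  T⁴ = αS/(ε·4σ).
T⁴ = 0.410·58.0/(0.71·4·5.67×10⁻⁸) = 1.477×10⁸ K⁴.
T = (1.477×10⁸)^(1/4).

T ≈ 110 K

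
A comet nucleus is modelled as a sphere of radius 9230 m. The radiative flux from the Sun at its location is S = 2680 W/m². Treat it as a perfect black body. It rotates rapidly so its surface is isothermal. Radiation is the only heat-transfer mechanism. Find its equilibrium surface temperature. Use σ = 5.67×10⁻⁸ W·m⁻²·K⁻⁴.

At equilibrium, absorbed power = emitted power.
Absorbing cross-section = πr² = 2.676×10⁸ m²; emitting surface = 4πr² = 1.071×10⁹ m² (ratio 4).
S·A_cross = εσ·A_surf·T⁴  ⇒  T⁴ = S/(4σ).
T⁴ = 1.00·2680/(4·5.67×10⁻⁸) = 1.182×10¹⁰ K⁴.
T = (1.182×10¹⁰)^(1/4).

T ≈ 330 K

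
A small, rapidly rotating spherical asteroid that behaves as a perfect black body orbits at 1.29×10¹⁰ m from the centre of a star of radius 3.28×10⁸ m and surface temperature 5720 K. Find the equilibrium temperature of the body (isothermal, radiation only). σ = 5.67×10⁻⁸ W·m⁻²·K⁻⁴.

The star's surface emits σT_*⁴; at distance d the flux is S = σT_*⁴(R_*/d)².
S = 5.67×10⁻⁸·(5720)⁴·(3.28×10⁸/1.29×10¹⁰)² = 39240 W/m².
For an isothermal sphere T⁴ = (1−a)S/(4σ) = 1.730×10¹¹ K⁴.

T ≈ 645 K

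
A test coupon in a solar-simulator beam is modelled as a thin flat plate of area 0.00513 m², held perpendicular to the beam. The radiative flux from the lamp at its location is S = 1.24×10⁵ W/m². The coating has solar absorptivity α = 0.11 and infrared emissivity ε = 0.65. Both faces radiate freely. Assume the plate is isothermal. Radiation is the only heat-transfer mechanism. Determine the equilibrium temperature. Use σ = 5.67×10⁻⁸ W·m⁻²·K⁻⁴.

At equilibrium, absorbed power = emitted power.
Absorbing cross-section = A = 0.005130 m²; emitting surface = 2A = 0.01026 m² (ratio 2).
αS·A_cross = εσ·A_surf·T⁴  ⇒  T⁴ = αS/(ε·2σ).
T⁴ = 0.110·1.24×10⁵/(0.65·2·5.67×10⁻⁸) = 1.850×10¹¹ K⁴.
T = (1.850×10¹¹)^(1/4).

T ≈ 656 K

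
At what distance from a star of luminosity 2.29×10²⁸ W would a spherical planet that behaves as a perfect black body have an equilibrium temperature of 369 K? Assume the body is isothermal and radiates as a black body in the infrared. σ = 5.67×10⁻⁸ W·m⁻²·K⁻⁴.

d ≈ 6.58×10¹¹ m

For an isothermal black-emitting sphere, (1−a)S·πr² = σ·4πr²·T⁴ ⇒ S = 4σT⁴/(1−a).
S = 4·5.67×10⁻⁸·(369)⁴/1.00 = 4205 W/m².
Flux falls as S = L/(4πd²), so d = √(L/(4πS)) = √(2.29×10²⁸/(4π·4205)).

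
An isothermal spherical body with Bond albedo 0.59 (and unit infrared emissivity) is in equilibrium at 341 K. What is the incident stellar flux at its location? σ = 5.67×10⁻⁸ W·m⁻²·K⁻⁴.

S ≈ 7480 W/m²

(1−a)S·πr² = σ·4πr²·T⁴ ⇒ S = 4σT⁴/(1−a).
S = 4·5.67×10⁻⁸·1.352×10¹⁰/0.410.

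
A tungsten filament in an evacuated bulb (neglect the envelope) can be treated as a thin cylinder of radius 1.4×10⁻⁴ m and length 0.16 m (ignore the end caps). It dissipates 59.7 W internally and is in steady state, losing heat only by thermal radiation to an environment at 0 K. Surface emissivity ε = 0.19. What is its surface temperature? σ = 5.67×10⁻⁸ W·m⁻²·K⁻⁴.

T ≈ 2500 K

Steady state: internal power = radiated power, P = εσA T⁴.
Radiating area A = 2πrL = 1.407×10⁻⁴ m².
T⁴ = P/(εσA) = 59.7/(0.19·5.67×10⁻⁸·1.407×10⁻⁴) = 3.937×10¹³ K⁴.
T = (3.937×10¹³)^(1/4).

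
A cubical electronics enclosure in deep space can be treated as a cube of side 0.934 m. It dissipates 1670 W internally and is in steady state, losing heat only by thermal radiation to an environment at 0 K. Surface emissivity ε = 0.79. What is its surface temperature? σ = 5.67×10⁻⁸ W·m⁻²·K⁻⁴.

T ≈ 291 K

Steady state: internal power = radiated power, P = εσA T⁴.
Radiating area A = 6L² = 5.234 m².
T⁴ = P/(εσA) = 1670/(0.79·5.67×10⁻⁸·5.234) = 7.123×10⁹ K⁴.
T = (7.123×10⁹)^(1/4).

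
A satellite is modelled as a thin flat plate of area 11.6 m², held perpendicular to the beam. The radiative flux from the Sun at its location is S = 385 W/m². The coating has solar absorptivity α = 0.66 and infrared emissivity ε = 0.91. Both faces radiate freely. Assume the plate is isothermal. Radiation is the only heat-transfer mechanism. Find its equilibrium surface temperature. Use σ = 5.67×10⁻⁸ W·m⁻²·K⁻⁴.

At equilibrium, absorbed power = emitted power.
Absorbing cross-section = A = 11.60 m²; emitting surface = 2A = 23.20 m² (ratio 2).
αS·A_cross = εσ·A_surf·T⁴  ⇒  T⁴ = αS/(ε·2σ).
T⁴ = 0.660·385/(0.91·2·5.67×10⁻⁸) = 2.462×10⁹ K⁴.
T = (2.462×10⁹)^(1/4).

T ≈ 223 K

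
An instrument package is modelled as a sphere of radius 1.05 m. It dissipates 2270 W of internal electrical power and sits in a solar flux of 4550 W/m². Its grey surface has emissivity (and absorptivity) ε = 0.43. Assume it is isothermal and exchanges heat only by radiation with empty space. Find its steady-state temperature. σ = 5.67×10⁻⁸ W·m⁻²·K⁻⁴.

T ≈ 405 K

At steady state, absorbed solar power + internal power = radiated power.
Absorbed: α·S·A_cross = 0.43·4550·3.464 = 6777 W (cross-section πr²).
Total input = 6777 + 2270 = 9047 W.
Radiated: εσ·A_surf·T⁴ with A_surf = 4πr² = 13.85 m².
T⁴ = 9047/(0.43·5.67×10⁻⁸·13.85) = 2.678×10¹⁰ K⁴.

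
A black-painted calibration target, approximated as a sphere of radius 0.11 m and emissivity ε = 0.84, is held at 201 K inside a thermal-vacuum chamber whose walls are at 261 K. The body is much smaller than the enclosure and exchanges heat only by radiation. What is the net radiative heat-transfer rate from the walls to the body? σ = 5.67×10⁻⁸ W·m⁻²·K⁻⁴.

P_net ≈ 21.8 W

For a small grey body in a large enclosure: P_net = εσA(T_body⁴ − T_wall⁴).
A = 4πr² = 0.1521 m²; T_body⁴ − T_wall⁴ = 1.632×10⁹ − 4.640×10⁹ = -3.008×10⁹ K⁴.
|P_net| = 0.84·5.67×10⁻⁸·0.1521·3.008×10⁹.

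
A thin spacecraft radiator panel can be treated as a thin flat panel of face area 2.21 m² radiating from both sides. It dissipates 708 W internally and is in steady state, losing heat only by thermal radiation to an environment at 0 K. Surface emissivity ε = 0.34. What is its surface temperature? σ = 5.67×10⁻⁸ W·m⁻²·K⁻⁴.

T ≈ 302 K

Steady state: internal power = radiated power, P = εσA T⁴.
Radiating area A = 2·2.21 = 4.420 m².
T⁴ = P/(εσA) = 708/(0.34·5.67×10⁻⁸·4.420) = 8.309×10⁹ K⁴.
T = (8.309×10⁹)^(1/4).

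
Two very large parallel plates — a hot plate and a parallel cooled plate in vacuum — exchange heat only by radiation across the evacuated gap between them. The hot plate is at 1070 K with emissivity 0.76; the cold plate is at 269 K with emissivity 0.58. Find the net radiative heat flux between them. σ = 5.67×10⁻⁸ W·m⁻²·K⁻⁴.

q ≈ 36300 W/m²

For two infinite grey parallel plates, q = σ(T₁⁴ − T₂⁴)/(1/ε₁ + 1/ε₂ − 1).
T₁⁴ − T₂⁴ = 1.311×10¹² − 5.236×10⁹ = 1.306×10¹² K⁴.
1/ε₁ + 1/ε₂ − 1 = 1.316 + 1.724 − 1 = 2.040.
q = 5.67×10⁻⁸ × 1.306×10¹² / 2.040.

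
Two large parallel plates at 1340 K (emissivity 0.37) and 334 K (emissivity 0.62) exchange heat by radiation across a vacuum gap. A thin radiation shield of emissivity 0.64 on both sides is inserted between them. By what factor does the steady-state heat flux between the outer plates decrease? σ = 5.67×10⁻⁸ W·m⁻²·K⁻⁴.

Without shield: q₀ = σΔ(T⁴)/(1/ε₁+1/ε₂−1) with denominator 3.316.
With shield the two gaps are in series; the resistances add: (1/ε₁+1/ε_s−1)+(1/ε_s+1/ε₂−1) = 3.265+2.175 = 5.441.
Heat-flux ratio q₀/q = 5.441/3.316.

factor ≈ 1.64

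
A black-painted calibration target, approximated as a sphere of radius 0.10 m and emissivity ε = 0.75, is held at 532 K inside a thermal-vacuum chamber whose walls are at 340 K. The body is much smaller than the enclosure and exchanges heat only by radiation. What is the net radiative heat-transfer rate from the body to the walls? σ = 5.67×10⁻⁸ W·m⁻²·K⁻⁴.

P_net ≈ 357 W

For a small grey body in a large enclosure: P_net = εσA(T_body⁴ − T_wall⁴).
A = 4πr² = 0.1257 m²; T_body⁴ − T_wall⁴ = 8.010×10¹⁰ − 1.336×10¹⁰ = 6.674×10¹⁰ K⁴.
|P_net| = 0.75·5.67×10⁻⁸·0.1257·6.674×10¹⁰.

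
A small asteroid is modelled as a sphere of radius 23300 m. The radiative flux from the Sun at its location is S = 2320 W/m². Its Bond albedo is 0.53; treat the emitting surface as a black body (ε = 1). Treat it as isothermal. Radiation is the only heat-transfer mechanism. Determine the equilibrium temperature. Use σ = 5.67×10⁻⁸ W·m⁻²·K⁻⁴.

T ≈ 263 K

At equilibrium, absorbed power = emitted power.
Absorbing cross-section = πr² = 1.706×10⁹ m²; emitting surface = 4πr² = 6.822×10⁹ m² (ratio 4).
(1−a)S·A_cross = εσ·A_surf·T⁴  ⇒  T⁴ = (1−a)S/(4σ).
T⁴ = 0.470·2320/(4·5.67×10⁻⁸) = 4.808×10⁹ K⁴.
T = (4.808×10⁹)^(1/4).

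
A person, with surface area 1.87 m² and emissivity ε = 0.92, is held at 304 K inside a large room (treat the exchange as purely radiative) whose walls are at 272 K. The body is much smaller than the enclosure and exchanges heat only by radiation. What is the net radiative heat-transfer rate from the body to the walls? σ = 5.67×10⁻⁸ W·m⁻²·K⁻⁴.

For a small grey body in a large enclosure: P_net = εσA(T_body⁴ − T_wall⁴).
A = 1.87 m²; T_body⁴ − T_wall⁴ = 8.541×10⁹ − 5.474×10⁹ = 3.067×10⁹ K⁴.
|P_net| = 0.92·5.67×10⁻⁸·1.870·3.067×10⁹.

P_net ≈ 299 W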